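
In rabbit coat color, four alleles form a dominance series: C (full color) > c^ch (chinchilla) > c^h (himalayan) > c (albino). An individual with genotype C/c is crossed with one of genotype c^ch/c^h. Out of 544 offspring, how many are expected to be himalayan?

Cross: C/c × c^ch/c^h
Allele dominance: C > c^ch > c^h > c
Offspring genotypes: 1 C/c^ch, 1 C/c^h, 1 c^ch/c, 1 c^h/c
Phenotype counts: 2 full color, 1 chinchilla, 1 himalayan
himalayan: 1 out of 4 → fraction 1/4
Expected count = 1/4 × 544 = 136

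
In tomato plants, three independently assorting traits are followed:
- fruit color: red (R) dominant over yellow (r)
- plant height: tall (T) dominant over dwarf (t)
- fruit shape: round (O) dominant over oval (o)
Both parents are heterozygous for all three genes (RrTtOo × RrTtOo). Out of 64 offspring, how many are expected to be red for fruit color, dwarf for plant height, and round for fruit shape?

Trihybrid cross: RrTtOo × RrTtOo
Each trait segregates independently with a 3:1 phenotypic ratio, so each gene contributes 3/4 (dominant) or 1/4 (recessive).
Target: red (fruit color), dwarf (plant height), round (fruit shape)
Probability = product of independent per-trait probabilities
= 3/4 × 1/4 × 3/4 = 9/64
Expected count = 9/64 × 64 = 9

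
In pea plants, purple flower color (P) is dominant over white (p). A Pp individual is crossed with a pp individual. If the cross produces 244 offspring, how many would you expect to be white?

Punnett square for Pp × pp:
Offspring genotypes: 2 Pp, 2 pp
purple: 2, white: 2
white: 2 out of 4 → fraction 1/2
Expected count = 1/2 × 244 = 122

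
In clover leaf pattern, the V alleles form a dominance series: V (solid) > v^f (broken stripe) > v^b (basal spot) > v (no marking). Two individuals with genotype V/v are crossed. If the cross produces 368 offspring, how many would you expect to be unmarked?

Cross: V/v × V/v
Allele dominance: V > v^f > v^b > v
Offspring genotypes: 1 V/V, 2 V/v, 1 v/v
Phenotype counts: 3 solid, 1 unmarked
unmarked: 1 out of 4 → fraction 1/4
Expected count = 1/4 × 368 = 92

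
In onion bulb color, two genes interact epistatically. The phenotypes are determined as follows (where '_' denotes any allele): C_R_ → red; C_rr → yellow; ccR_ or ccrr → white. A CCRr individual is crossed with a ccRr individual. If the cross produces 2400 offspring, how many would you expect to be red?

Cross: CCRr × ccRr — consider each gene separately:
C gene: CC × cc → 4 Cc → 4 C_ (out of 4)
R gene: Rr × Rr → 1 RR, 2 Rr, 1 rr → 3 R_ : 1 rr (out of 4)
Genotype classes (out of 4 × 4 = 16): C_R_ = 4×3 = 12; C_rr = 4×1 = 4
Apply the phenotype rules: C_R_ (12) → red; C_rr (4) → yellow
Phenotype counts (out of 16): 12 red, 4 yellow
red: 12 out of 16 → fraction 3/4
Expected count = 3/4 × 2400 = 1800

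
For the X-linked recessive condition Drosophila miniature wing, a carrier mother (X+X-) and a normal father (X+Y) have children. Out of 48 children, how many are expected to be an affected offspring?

Cross: X+X- × X+Y
Offspring: 1 X+X+, 1 X+Y, 1 X+X-, 1 X-Y
Probability of an affected offspring: 1/4
Expected count = 1/4 × 48 = 12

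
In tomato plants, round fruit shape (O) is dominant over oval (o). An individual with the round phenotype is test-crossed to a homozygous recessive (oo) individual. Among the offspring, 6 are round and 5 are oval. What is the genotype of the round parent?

Test cross: ? × oo
Offspring: 6 round, 5 oval — approximately 1:1.
A 1:1 ratio in a test cross indicates the unknown parent is heterozygous (Oo).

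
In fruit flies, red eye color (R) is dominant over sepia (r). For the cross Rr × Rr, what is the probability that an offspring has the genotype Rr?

Punnett square for Rr × Rr:
Offspring genotypes: 1 RR, 2 Rr, 1 rr
Total offspring: 4
Count with target: 2
Probability: 2/4 = 1/2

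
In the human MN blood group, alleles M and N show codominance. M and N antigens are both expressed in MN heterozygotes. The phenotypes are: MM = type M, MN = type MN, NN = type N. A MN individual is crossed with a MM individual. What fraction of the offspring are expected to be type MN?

Punnett square for MN × MM:
Offspring genotypes: 2 MM, 2 MN
Phenotype counts: 2 type M, 2 type MN
type MN: 2 out of 4
Probability: 2/4 = 1/2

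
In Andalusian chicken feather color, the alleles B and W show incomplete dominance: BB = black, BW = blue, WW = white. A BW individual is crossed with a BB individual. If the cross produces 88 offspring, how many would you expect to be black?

Punnett square for BW × BB:
Offspring genotypes: 2 BB, 2 BW
Phenotype counts: 2 black, 2 blue
black: 2 out of 4 → fraction 1/2
Expected count = 1/2 × 88 = 44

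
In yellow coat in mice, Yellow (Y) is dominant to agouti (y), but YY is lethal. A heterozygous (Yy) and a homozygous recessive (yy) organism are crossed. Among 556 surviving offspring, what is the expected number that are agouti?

Cross: Yy × yy
Punnett square offspring (before lethality): 2 Yy, 2 yy
No YY offspring are produced in this cross.
agouti: 2 out of 4 → fraction 1/2
Expected count = 1/2 × 556 = 278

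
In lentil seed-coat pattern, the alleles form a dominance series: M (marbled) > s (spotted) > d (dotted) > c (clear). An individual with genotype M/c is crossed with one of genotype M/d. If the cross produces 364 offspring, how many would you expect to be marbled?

Cross: M/c × M/d
Allele dominance: M > s > d > c
Offspring genotypes: 1 M/M, 1 M/d, 1 M/c, 1 d/c
Phenotype counts: 3 marbled, 1 dotted
marbled: 3 out of 4 → fraction 3/4
Expected count = 3/4 × 364 = 273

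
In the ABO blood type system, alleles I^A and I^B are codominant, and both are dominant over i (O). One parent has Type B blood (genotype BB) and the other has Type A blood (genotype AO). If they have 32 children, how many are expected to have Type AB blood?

Cross: BB × AO
Possible offspring genotypes: 2 AB, 2 BO
Blood type counts: 2 Type AB, 2 Type B
Probability of Type AB: 2/4 = 1/2
Expected count = 1/2 × 32 = 16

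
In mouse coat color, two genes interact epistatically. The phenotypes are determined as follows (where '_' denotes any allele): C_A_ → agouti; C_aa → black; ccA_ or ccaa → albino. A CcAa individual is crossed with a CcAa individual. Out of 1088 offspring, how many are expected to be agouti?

Cross: CcAa × CcAa — consider each gene separately:
C gene: Cc × Cc → 1 CC, 2 Cc, 1 cc → 3 C_ : 1 cc (out of 4)
A gene: Aa × Aa → 1 AA, 2 Aa, 1 aa → 3 A_ : 1 aa (out of 4)
Genotype classes (out of 4 × 4 = 16): C_A_ = 3×3 = 9; C_aa = 3×1 = 3; ccA_ = 1×3 = 3; ccaa = 1×1 = 1
Apply the phenotype rules: C_A_ (9) → agouti; C_aa (3) → black; ccA_ (3) + ccaa (1) → albino
Phenotype counts (out of 16): 9 agouti, 3 black, 4 albino
agouti: 9 out of 16 → fraction 9/16
Expected count = 9/16 × 1088 = 612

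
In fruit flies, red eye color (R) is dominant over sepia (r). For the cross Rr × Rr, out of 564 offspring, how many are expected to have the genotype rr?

Punnett square for Rr × Rr:
Offspring genotypes: 1 RR, 2 Rr, 1 rr
Total offspring: 4
Count with target: 1
Probability: 1/4
Expected count = 1/4 × 564 = 141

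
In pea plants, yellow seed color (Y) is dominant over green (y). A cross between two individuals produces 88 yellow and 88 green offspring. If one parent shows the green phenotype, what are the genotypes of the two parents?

Observed offspring: 88 yellow, 88 green
The observed ratio simplifies to 1:1. One parent shows green, so its genotype must be yy. A 1:1 offspring split requires the other parent to be heterozygous (Yy).
Parent genotypes: yy × Yy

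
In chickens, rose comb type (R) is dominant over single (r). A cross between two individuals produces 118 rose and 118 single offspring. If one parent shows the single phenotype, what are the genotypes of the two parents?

Observed offspring: 118 rose, 118 single
The observed ratio simplifies to 1:1. One parent shows single, so its genotype must be rr. A 1:1 offspring split requires the other parent to be heterozygous (Rr).
Parent genotypes: rr × Rr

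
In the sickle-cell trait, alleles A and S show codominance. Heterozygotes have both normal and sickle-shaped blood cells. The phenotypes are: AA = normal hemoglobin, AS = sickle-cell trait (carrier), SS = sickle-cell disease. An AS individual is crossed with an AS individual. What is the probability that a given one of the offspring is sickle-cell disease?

Punnett square for AS × AS:
Offspring genotypes: 1 AA, 2 AS, 1 SS
Phenotype counts: 1 normal hemoglobin, 2 sickle-cell trait (carrier), 1 sickle-cell disease
sickle-cell disease: 1 out of 4
Probability: 1/4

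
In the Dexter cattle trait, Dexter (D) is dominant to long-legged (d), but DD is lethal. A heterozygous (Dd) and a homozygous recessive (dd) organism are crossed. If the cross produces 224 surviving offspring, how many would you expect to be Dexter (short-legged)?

Cross: Dd × dd
Punnett square offspring (before lethality): 2 Dd, 2 dd
No DD offspring are produced in this cross.
Dexter (short-legged): 2 out of 4 → fraction 1/2
Expected count = 1/2 × 224 = 112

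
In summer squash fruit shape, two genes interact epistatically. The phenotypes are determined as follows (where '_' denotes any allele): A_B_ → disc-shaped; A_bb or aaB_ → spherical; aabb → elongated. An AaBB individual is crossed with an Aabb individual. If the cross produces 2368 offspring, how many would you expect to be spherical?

Cross: AaBB × Aabb — consider each gene separately:
A gene: Aa × Aa → 1 AA, 2 Aa, 1 aa → 3 A_ : 1 aa (out of 4)
B gene: BB × bb → 4 Bb → 4 B_ (out of 4)
Genotype classes (out of 4 × 4 = 16): A_B_ = 3×4 = 12; aaB_ = 1×4 = 4
Apply the phenotype rules: A_B_ (12) → disc-shaped; aaB_ (4) → spherical
Phenotype counts (out of 16): 12 disc-shaped, 4 spherical
spherical: 4 out of 16 → fraction 1/4
Expected count = 1/4 × 2368 = 592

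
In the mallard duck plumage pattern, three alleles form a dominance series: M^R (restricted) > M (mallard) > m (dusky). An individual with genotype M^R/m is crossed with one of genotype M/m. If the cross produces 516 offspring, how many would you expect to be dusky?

Cross: M^R/m × M/m
Allele dominance: M^R > M > m
Offspring genotypes: 1 M^R/M, 1 M^R/m, 1 M/m, 1 m/m
Phenotype counts: 2 restricted, 1 mallard, 1 dusky
dusky: 1 out of 4 → fraction 1/4
Expected count = 1/4 × 516 = 129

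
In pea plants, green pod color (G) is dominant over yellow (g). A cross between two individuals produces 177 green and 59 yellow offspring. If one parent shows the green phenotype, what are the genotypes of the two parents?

Observed offspring: 177 green, 59 yellow
The observed ratio simplifies to 3:1. Yellow (gg) offspring appear, so each parent must contribute one g allele. The parent stated to show green carries G, so it is Gg. The other parent is then either Gg or gg: Gg × gg would give a 1:1 split, whereas Gg × Gg gives 3:1 — matching the data. So both parents are heterozygous (Gg × Gg).
Parent genotypes: Gg × Gg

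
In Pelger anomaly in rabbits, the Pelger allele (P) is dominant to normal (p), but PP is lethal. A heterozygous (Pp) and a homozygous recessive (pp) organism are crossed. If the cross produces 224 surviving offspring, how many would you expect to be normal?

Cross: Pp × pp
Punnett square offspring (before lethality): 2 Pp, 2 pp
No PP offspring are produced in this cross.
normal: 2 out of 4 → fraction 1/2
Expected count = 1/2 × 224 = 112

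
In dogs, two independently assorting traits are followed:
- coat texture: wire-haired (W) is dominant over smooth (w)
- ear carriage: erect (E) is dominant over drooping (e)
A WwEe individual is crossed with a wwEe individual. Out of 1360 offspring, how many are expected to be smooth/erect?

Dihybrid cross WwEe × wwEe — consider each gene separately:
coat texture: Ww × ww → 2 Ww, 2 ww → 2 W_ : 2 ww (out of 4)
ear carriage: Ee × Ee → 1 EE, 2 Ee, 1 ee → 3 E_ : 1 ee (out of 4)
Combine (counts out of 4 × 4 = 16): wire-haired/erect (W_E_) = 2×3 = 6; wire-haired/drooping (W_ee) = 2×1 = 2; smooth/erect (wwE_) = 2×3 = 6; smooth/drooping (wwee) = 2×1 = 2
Phenotype counts (out of 16): 6 wire-haired/erect, 2 wire-haired/drooping, 6 smooth/erect, 2 smooth/drooping
smooth/erect: 6 out of 16 → fraction 3/8
Expected count = 3/8 × 1360 = 510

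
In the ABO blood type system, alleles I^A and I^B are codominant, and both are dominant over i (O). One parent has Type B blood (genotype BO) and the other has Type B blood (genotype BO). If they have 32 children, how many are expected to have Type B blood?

Cross: BO × BO
Possible offspring genotypes: 1 BB, 2 BO, 1 OO
Blood type counts: 3 Type B, 1 Type O
Probability of Type B: 3/4
Expected count = 3/4 × 32 = 24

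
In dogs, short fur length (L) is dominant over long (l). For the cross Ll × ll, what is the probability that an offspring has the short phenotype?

Punnett square for Ll × ll:
Offspring genotypes: 2 Ll, 2 ll
Total offspring: 4
Count with target: 2
Probability: 2/4 = 1/2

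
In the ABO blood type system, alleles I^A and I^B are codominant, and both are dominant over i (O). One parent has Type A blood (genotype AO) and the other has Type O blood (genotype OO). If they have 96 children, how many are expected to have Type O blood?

Cross: AO × OO
Possible offspring genotypes: 2 AO, 2 OO
Blood type counts: 2 Type A, 2 Type O
Probability of Type O: 2/4 = 1/2
Expected count = 1/2 × 96 = 48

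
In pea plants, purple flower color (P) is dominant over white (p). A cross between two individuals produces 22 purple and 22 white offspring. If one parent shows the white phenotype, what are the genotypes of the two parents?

Observed offspring: 22 purple, 22 white
The observed ratio simplifies to 1:1. One parent shows white, so its genotype must be pp. A 1:1 offspring split requires the other parent to be heterozygous (Pp).
Parent genotypes: pp × Pp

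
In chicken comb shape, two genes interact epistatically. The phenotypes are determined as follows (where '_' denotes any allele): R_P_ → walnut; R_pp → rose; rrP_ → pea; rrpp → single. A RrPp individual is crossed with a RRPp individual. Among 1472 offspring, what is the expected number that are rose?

Cross: RrPp × RRPp — consider each gene separately:
R gene: Rr × RR → 2 RR, 2 Rr → 4 R_ (out of 4)
P gene: Pp × Pp → 1 PP, 2 Pp, 1 pp → 3 P_ : 1 pp (out of 4)
Genotype classes (out of 4 × 4 = 16): R_P_ = 4×3 = 12; R_pp = 4×1 = 4
Apply the phenotype rules: R_P_ (12) → walnut; R_pp (4) → rose
Phenotype counts (out of 16): 12 walnut, 4 rose
rose: 4 out of 16 → fraction 1/4
Expected count = 1/4 × 1472 = 368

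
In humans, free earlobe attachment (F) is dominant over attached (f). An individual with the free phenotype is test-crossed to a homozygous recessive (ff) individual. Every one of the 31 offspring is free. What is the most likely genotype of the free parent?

Test cross: ? × ff
All offspring are free.
If the unknown parent were heterozygous (Ff), about half of 31 offspring would be attached; none are. The unknown parent is most likely homozygous dominant (FF).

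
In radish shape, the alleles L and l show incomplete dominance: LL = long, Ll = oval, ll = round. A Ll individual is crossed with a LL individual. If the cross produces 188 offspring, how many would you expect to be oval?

Punnett square for Ll × LL:
Offspring genotypes: 2 LL, 2 Ll
Phenotype counts: 2 long, 2 oval
oval: 2 out of 4 → fraction 1/2
Expected count = 1/2 × 188 = 94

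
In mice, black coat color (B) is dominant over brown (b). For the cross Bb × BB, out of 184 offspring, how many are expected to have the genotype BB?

Punnett square for Bb × BB:
Offspring genotypes: 2 BB, 2 Bb
Total offspring: 4
Count with target: 2
Probability: 2/4 = 1/2
Expected count = 1/2 × 184 = 92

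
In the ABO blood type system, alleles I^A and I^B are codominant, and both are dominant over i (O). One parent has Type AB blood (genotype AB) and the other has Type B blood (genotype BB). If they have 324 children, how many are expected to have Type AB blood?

Cross: AB × BB
Possible offspring genotypes: 2 AB, 2 BB
Blood type counts: 2 Type AB, 2 Type B
Probability of Type AB: 2/4 = 1/2
Expected count = 1/2 × 324 = 162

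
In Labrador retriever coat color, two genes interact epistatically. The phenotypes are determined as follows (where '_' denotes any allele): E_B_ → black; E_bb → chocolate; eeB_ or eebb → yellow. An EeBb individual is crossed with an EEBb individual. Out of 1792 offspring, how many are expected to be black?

Cross: EeBb × EEBb — consider each gene separately:
E gene: Ee × EE → 2 EE, 2 Ee → 4 E_ (out of 4)
B gene: Bb × Bb → 1 BB, 2 Bb, 1 bb → 3 B_ : 1 bb (out of 4)
Genotype classes (out of 4 × 4 = 16): E_B_ = 4×3 = 12; E_bb = 4×1 = 4
Apply the phenotype rules: E_B_ (12) → black; E_bb (4) → chocolate
Phenotype counts (out of 16): 12 black, 4 chocolate
black: 12 out of 16 → fraction 3/4
Expected count = 3/4 × 1792 = 1344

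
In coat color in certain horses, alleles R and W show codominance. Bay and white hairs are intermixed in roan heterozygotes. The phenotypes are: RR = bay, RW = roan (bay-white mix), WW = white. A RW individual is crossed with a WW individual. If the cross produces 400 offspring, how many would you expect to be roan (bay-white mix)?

Punnett square for RW × WW:
Offspring genotypes: 2 RW, 2 WW
Phenotype counts: 2 roan (bay-white mix), 2 white
roan (bay-white mix): 2 out of 4 → fraction 1/2
Expected count = 1/2 × 400 = 200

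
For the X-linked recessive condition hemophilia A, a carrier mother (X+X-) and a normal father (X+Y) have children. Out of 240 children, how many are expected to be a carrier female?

Cross: X+X- × X+Y
Offspring: 1 X+X+, 1 X+Y, 1 X+X-, 1 X-Y
Probability of a carrier female: 1/4
Expected count = 1/4 × 240 = 60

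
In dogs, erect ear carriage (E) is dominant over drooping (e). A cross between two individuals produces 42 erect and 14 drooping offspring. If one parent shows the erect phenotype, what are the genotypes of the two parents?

Observed offspring: 42 erect, 14 drooping
The observed ratio simplifies to 3:1. Drooping (ee) offspring appear, so each parent must contribute one e allele. The parent stated to show erect carries E, so it is Ee. The other parent is then either Ee or ee: Ee × ee would give a 1:1 split, whereas Ee × Ee gives 3:1 — matching the data. So both parents are heterozygous (Ee × Ee).
Parent genotypes: Ee × Ee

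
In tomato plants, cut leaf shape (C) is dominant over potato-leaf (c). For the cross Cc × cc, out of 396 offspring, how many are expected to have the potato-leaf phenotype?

Punnett square for Cc × cc:
Offspring genotypes: 2 Cc, 2 cc
Total offspring: 4
Count with target: 2
Probability: 2/4 = 1/2
Expected count = 1/2 × 396 = 198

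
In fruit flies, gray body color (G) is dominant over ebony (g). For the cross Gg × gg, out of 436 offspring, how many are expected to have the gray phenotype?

Punnett square for Gg × gg:
Offspring genotypes: 2 Gg, 2 gg
Total offspring: 4
Count with target: 2
Probability: 2/4 = 1/2
Expected count = 1/2 × 436 = 218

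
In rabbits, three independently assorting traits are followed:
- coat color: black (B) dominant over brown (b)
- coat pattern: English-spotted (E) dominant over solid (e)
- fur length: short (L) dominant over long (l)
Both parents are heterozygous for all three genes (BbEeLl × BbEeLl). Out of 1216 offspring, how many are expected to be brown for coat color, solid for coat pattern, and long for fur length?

Trihybrid cross: BbEeLl × BbEeLl
Each trait segregates independently with a 3:1 phenotypic ratio, so each gene contributes 3/4 (dominant) or 1/4 (recessive).
Target: brown (coat color), solid (coat pattern), long (fur length)
Probability = product of independent per-trait probabilities
= 1/4 × 1/4 × 1/4 = 1/64
Expected count = 1/64 × 1216 = 19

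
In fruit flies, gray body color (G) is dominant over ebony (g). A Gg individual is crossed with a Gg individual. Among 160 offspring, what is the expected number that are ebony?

Punnett square for Gg × Gg:
Offspring genotypes: 1 GG, 2 Gg, 1 gg
gray: 3, ebony: 1
ebony: 1 out of 4 → fraction 1/4
Expected count = 1/4 × 160 = 40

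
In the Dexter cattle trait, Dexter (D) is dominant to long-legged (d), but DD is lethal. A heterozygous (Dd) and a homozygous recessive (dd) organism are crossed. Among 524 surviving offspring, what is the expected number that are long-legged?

Cross: Dd × dd
Punnett square offspring (before lethality): 2 Dd, 2 dd
No DD offspring are produced in this cross.
long-legged: 2 out of 4 → fraction 1/2
Expected count = 1/2 × 524 = 262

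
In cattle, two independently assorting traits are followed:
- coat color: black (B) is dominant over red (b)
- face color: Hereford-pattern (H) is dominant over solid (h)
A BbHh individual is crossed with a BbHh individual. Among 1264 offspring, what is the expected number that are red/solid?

Dihybrid cross BbHh × BbHh — consider each gene separately:
coat color: Bb × Bb → 1 BB, 2 Bb, 1 bb → 3 B_ : 1 bb (out of 4)
face color: Hh × Hh → 1 HH, 2 Hh, 1 hh → 3 H_ : 1 hh (out of 4)
Combine (counts out of 4 × 4 = 16): black/Hereford-pattern (B_H_) = 3×3 = 9; black/solid (B_hh) = 3×1 = 3; red/Hereford-pattern (bbH_) = 1×3 = 3; red/solid (bbhh) = 1×1 = 1
Phenotype counts (out of 16): 9 black/Hereford-pattern, 3 black/solid, 3 red/Hereford-pattern, 1 red/solid
red/solid: 1 out of 16 → fraction 1/16
Expected count = 1/16 × 1264 = 79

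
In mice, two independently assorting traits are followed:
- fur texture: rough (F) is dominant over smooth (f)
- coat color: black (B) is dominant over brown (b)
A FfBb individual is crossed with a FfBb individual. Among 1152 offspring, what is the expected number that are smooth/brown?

Dihybrid cross FfBb × FfBb — consider each gene separately:
fur texture: Ff × Ff → 1 FF, 2 Ff, 1 ff → 3 F_ : 1 ff (out of 4)
coat color: Bb × Bb → 1 BB, 2 Bb, 1 bb → 3 B_ : 1 bb (out of 4)
Combine (counts out of 4 × 4 = 16): rough/black (F_B_) = 3×3 = 9; rough/brown (F_bb) = 3×1 = 3; smooth/black (ffB_) = 1×3 = 3; smooth/brown (ffbb) = 1×1 = 1
Phenotype counts (out of 16): 9 rough/black, 3 rough/brown, 3 smooth/black, 1 smooth/brown
smooth/brown: 1 out of 16 → fraction 1/16
Expected count = 1/16 × 1152 = 72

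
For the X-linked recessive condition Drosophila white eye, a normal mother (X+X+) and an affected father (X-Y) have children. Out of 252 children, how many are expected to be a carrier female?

Cross: X+X+ × X-Y
Offspring: 2 X+X-, 2 X+Y
Probability of a carrier female: 2/4 = 1/2
Expected count = 1/2 × 252 = 126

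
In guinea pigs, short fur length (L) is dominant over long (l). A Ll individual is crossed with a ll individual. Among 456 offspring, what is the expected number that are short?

Punnett square for Ll × ll:
Offspring genotypes: 2 Ll, 2 ll
short: 2, long: 2
short: 2 out of 4 → fraction 1/2
Expected count = 1/2 × 456 = 228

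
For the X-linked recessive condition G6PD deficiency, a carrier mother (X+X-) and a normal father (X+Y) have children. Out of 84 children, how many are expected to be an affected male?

Cross: X+X- × X+Y
Offspring: 1 X+X+, 1 X+Y, 1 X+X-, 1 X-Y
Probability of an affected male: 1/4
Expected count = 1/4 × 84 = 21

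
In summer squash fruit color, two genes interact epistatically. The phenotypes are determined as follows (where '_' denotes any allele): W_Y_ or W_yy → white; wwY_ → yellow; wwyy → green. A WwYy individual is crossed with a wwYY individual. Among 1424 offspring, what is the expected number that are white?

Cross: WwYy × wwYY — consider each gene separately:
W gene: Ww × ww → 2 Ww, 2 ww → 2 W_ : 2 ww (out of 4)
Y gene: Yy × YY → 2 YY, 2 Yy → 4 Y_ (out of 4)
Genotype classes (out of 4 × 4 = 16): W_Y_ = 2×4 = 8; wwY_ = 2×4 = 8
Apply the phenotype rules: W_Y_ (8) → white; wwY_ (8) → yellow
Phenotype counts (out of 16): 8 white, 8 yellow
white: 8 out of 16 → fraction 1/2
Expected count = 1/2 × 1424 = 712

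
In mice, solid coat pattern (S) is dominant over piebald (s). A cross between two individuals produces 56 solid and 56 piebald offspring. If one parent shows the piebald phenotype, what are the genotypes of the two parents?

Observed offspring: 56 solid, 56 piebald
The observed ratio simplifies to 1:1. One parent shows piebald, so its genotype must be ss. A 1:1 offspring split requires the other parent to be heterozygous (Ss).
Parent genotypes: ss × Ss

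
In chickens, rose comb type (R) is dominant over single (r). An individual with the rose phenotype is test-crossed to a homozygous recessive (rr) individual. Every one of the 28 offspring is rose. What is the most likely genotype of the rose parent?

Test cross: ? × rr
All offspring are rose.
If the unknown parent were heterozygous (Rr), about half of 28 offspring would be single; none are. The unknown parent is most likely homozygous dominant (RR).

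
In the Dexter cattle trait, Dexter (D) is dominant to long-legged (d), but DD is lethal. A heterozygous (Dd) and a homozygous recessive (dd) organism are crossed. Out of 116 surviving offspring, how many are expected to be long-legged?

Cross: Dd × dd
Punnett square offspring (before lethality): 2 Dd, 2 dd
No DD offspring are produced in this cross.
long-legged: 2 out of 4 → fraction 1/2
Expected count = 1/2 × 116 = 58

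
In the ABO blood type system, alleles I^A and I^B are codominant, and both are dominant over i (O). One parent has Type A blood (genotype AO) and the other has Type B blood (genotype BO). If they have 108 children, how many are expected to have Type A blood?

Cross: AO × BO
Possible offspring genotypes: 1 AB, 1 AO, 1 BO, 1 OO
Blood type counts: 1 Type AB, 1 Type A, 1 Type B, 1 Type O
Probability of Type A: 1/4
Expected count = 1/4 × 108 = 27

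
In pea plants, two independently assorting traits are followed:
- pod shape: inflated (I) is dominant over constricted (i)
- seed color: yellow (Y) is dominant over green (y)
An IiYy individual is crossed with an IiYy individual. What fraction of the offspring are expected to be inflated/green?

Dihybrid cross IiYy × IiYy — consider each gene separately:
pod shape: Ii × Ii → 1 II, 2 Ii, 1 ii → 3 I_ : 1 ii (out of 4)
seed color: Yy × Yy → 1 YY, 2 Yy, 1 yy → 3 Y_ : 1 yy (out of 4)
Combine (counts out of 4 × 4 = 16): inflated/yellow (I_Y_) = 3×3 = 9; inflated/green (I_yy) = 3×1 = 3; constricted/yellow (iiY_) = 1×3 = 3; constricted/green (iiyy) = 1×1 = 1
Phenotype counts (out of 16): 9 inflated/yellow, 3 inflated/green, 3 constricted/yellow, 1 constricted/green
inflated/green: 3 out of 16
Probability: 3/16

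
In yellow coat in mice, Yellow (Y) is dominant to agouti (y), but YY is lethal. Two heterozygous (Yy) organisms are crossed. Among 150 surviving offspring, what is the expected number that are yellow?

Cross: Yy × Yy
Punnett square offspring (before lethality): 1 YY, 2 Yy, 1 yy
The YY genotype is lethal (embryos die); surviving offspring: 2 Yy, 1 yy
yellow: 2 out of 3 → fraction 2/3
Expected count = 2/3 × 150 = 100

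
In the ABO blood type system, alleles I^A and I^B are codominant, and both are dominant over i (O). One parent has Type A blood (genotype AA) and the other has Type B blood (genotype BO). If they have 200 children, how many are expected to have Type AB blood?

Cross: AA × BO
Possible offspring genotypes: 2 AB, 2 AO
Blood type counts: 2 Type AB, 2 Type A
Probability of Type AB: 2/4 = 1/2
Expected count = 1/2 × 200 = 100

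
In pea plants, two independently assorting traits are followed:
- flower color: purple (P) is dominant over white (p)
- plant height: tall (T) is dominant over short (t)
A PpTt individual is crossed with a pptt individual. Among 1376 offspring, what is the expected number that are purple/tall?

Dihybrid cross PpTt × pptt — consider each gene separately:
flower color: Pp × pp → 2 Pp, 2 pp → 2 P_ : 2 pp (out of 4)
plant height: Tt × tt → 2 Tt, 2 tt → 2 T_ : 2 tt (out of 4)
Combine (counts out of 4 × 4 = 16): purple/tall (P_T_) = 2×2 = 4; purple/short (P_tt) = 2×2 = 4; white/tall (ppT_) = 2×2 = 4; white/short (pptt) = 2×2 = 4
Phenotype counts (out of 16): 4 purple/tall, 4 purple/short, 4 white/tall, 4 white/short
purple/tall: 4 out of 16 → fraction 1/4
Expected count = 1/4 × 1376 = 344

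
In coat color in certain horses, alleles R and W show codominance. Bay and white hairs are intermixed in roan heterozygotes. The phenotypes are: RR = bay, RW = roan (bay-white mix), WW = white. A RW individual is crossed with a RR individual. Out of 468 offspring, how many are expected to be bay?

Punnett square for RW × RR:
Offspring genotypes: 2 RR, 2 RW
Phenotype counts: 2 bay, 2 roan (bay-white mix)
bay: 2 out of 4 → fraction 1/2
Expected count = 1/2 × 468 = 234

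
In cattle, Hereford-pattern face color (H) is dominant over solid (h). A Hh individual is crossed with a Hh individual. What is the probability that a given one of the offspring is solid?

Punnett square for Hh × Hh:
Offspring genotypes: 1 HH, 2 Hh, 1 hh
Hereford-pattern: 3, solid: 1
solid: 1 out of 4
Probability: 1/4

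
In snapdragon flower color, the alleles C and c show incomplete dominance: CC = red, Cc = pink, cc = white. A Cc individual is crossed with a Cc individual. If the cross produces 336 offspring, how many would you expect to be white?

Punnett square for Cc × Cc:
Offspring genotypes: 1 CC, 2 Cc, 1 cc
Phenotype counts: 1 red, 2 pink, 1 white
white: 1 out of 4 → fraction 1/4
Expected count = 1/4 × 336 = 84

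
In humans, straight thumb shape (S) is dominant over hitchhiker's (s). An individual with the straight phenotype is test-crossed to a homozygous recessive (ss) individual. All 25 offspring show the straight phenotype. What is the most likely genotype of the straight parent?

Test cross: ? × ss
All offspring are straight.
If the unknown parent were heterozygous (Ss), about half of 25 offspring would be hitchhiker's; none are. The unknown parent is most likely homozygous dominant (SS).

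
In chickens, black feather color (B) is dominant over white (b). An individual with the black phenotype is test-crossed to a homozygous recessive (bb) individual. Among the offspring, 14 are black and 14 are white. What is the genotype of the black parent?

Test cross: ? × bb
Offspring: 14 black, 14 white — approximately 1:1.
A 1:1 ratio in a test cross indicates the unknown parent is heterozygous (Bb).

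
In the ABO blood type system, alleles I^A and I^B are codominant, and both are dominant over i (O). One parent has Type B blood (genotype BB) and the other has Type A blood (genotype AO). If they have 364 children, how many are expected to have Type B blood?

Cross: BB × AO
Possible offspring genotypes: 2 AB, 2 BO
Blood type counts: 2 Type AB, 2 Type B
Probability of Type B: 2/4 = 1/2
Expected count = 1/2 × 364 = 182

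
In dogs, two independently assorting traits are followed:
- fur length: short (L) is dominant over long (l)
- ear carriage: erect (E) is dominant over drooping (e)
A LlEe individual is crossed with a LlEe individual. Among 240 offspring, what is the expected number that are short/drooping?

Dihybrid cross LlEe × LlEe — consider each gene separately:
fur length: Ll × Ll → 1 LL, 2 Ll, 1 ll → 3 L_ : 1 ll (out of 4)
ear carriage: Ee × Ee → 1 EE, 2 Ee, 1 ee → 3 E_ : 1 ee (out of 4)
Combine (counts out of 4 × 4 = 16): short/erect (L_E_) = 3×3 = 9; short/drooping (L_ee) = 3×1 = 3; long/erect (llE_) = 1×3 = 3; long/drooping (llee) = 1×1 = 1
Phenotype counts (out of 16): 9 short/erect, 3 short/drooping, 3 long/erect, 1 long/drooping
short/drooping: 3 out of 16 → fraction 3/16
Expected count = 3/16 × 240 = 45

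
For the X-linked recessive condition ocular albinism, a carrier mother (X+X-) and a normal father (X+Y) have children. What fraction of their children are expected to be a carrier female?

Cross: X+X- × X+Y
Offspring: 1 X+X+, 1 X+Y, 1 X+X-, 1 X-Y
Probability of a carrier female: 1/4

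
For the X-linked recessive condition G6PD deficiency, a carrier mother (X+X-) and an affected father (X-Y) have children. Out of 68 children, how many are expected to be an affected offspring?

Cross: X+X- × X-Y
Offspring: 1 X+X-, 1 X+Y, 1 X-X-, 1 X-Y
Probability of an affected offspring: 2/4 = 1/2
Expected count = 1/2 × 68 = 34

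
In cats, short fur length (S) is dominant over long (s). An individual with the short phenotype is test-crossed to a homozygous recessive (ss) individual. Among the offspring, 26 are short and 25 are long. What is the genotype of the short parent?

Test cross: ? × ss
Offspring: 26 short, 25 long — approximately 1:1.
A 1:1 ratio in a test cross indicates the unknown parent is heterozygous (Ss).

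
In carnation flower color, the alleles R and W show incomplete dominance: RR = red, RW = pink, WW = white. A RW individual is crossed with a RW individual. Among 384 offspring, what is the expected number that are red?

Punnett square for RW × RW:
Offspring genotypes: 1 RR, 2 RW, 1 WW
Phenotype counts: 1 red, 2 pink, 1 white
red: 1 out of 4 → fraction 1/4
Expected count = 1/4 × 384 = 96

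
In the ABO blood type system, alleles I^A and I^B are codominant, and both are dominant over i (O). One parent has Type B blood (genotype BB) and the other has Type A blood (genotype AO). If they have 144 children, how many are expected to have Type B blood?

Cross: BB × AO
Possible offspring genotypes: 2 AB, 2 BO
Blood type counts: 2 Type AB, 2 Type B
Probability of Type B: 2/4 = 1/2
Expected count = 1/2 × 144 = 72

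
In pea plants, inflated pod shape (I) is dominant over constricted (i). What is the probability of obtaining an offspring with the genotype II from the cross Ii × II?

Punnett square for Ii × II:
Offspring genotypes: 2 II, 2 Ii
Total offspring: 4
Count with target: 2
Probability: 2/4 = 1/2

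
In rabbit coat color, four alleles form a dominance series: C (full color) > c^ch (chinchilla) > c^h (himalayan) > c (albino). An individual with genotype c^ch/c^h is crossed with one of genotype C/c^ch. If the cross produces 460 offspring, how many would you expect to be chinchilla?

Cross: c^ch/c^h × C/c^ch
Allele dominance: C > c^ch > c^h > c
Offspring genotypes: 1 C/c^ch, 1 c^ch/c^ch, 1 C/c^h, 1 c^ch/c^h
Phenotype counts: 2 full color, 2 chinchilla
chinchilla: 2 out of 4 → fraction 1/2
Expected count = 1/2 × 460 = 230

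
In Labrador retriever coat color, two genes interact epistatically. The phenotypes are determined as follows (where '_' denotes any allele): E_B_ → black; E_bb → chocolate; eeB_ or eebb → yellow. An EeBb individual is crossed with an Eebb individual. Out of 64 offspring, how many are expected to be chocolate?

Cross: EeBb × Eebb — consider each gene separately:
E gene: Ee × Ee → 1 EE, 2 Ee, 1 ee → 3 E_ : 1 ee (out of 4)
B gene: Bb × bb → 2 Bb, 2 bb → 2 B_ : 2 bb (out of 4)
Genotype classes (out of 4 × 4 = 16): E_B_ = 3×2 = 6; E_bb = 3×2 = 6; eeB_ = 1×2 = 2; eebb = 1×2 = 2
Apply the phenotype rules: E_B_ (6) → black; E_bb (6) → chocolate; eeB_ (2) + eebb (2) → yellow
Phenotype counts (out of 16): 6 black, 6 chocolate, 4 yellow
chocolate: 6 out of 16 → fraction 3/8
Expected count = 3/8 × 64 = 24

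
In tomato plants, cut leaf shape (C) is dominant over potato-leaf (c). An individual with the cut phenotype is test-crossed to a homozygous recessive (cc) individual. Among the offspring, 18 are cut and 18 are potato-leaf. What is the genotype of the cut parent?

Test cross: ? × cc
Offspring: 18 cut, 18 potato-leaf — approximately 1:1.
A 1:1 ratio in a test cross indicates the unknown parent is heterozygous (Cc).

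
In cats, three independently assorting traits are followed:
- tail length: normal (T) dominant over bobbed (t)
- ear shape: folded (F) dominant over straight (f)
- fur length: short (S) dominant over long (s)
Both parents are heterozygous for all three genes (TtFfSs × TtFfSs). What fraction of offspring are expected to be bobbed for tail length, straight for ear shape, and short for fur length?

Trihybrid cross: TtFfSs × TtFfSs
Each trait segregates independently with a 3:1 phenotypic ratio, so each gene contributes 3/4 (dominant) or 1/4 (recessive).
Target: bobbed (tail length), straight (ear shape), short (fur length)
Probability = product of independent per-trait probabilities
= 1/4 × 1/4 × 3/4 = 3/64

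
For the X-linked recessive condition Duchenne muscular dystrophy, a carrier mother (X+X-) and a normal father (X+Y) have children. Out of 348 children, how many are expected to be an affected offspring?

Cross: X+X- × X+Y
Offspring: 1 X+X+, 1 X+Y, 1 X+X-, 1 X-Y
Probability of an affected offspring: 1/4
Expected count = 1/4 × 348 = 87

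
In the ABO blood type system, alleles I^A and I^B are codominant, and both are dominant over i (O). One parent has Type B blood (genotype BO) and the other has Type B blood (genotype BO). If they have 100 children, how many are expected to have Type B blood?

Cross: BO × BO
Possible offspring genotypes: 1 BB, 2 BO, 1 OO
Blood type counts: 3 Type B, 1 Type O
Probability of Type B: 3/4
Expected count = 3/4 × 100 = 75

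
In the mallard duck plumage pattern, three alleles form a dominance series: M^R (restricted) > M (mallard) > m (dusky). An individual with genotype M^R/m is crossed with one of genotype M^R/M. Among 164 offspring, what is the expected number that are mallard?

Cross: M^R/m × M^R/M
Allele dominance: M^R > M > m
Offspring genotypes: 1 M^R/M^R, 1 M^R/M, 1 M^R/m, 1 M/m
Phenotype counts: 3 restricted, 1 mallard
mallard: 1 out of 4 → fraction 1/4
Expected count = 1/4 × 164 = 41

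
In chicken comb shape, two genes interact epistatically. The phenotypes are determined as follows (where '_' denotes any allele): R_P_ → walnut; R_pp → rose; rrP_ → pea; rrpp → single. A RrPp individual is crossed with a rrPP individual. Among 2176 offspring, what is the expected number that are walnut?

Cross: RrPp × rrPP — consider each gene separately:
R gene: Rr × rr → 2 Rr, 2 rr → 2 R_ : 2 rr (out of 4)
P gene: Pp × PP → 2 PP, 2 Pp → 4 P_ (out of 4)
Genotype classes (out of 4 × 4 = 16): R_P_ = 2×4 = 8; rrP_ = 2×4 = 8
Apply the phenotype rules: R_P_ (8) → walnut; rrP_ (8) → pea
Phenotype counts (out of 16): 8 walnut, 8 pea
walnut: 8 out of 16 → fraction 1/2
Expected count = 1/2 × 2176 = 1088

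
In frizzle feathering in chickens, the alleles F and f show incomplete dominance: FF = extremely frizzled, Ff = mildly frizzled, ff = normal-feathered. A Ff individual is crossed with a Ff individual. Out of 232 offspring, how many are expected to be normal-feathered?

Punnett square for Ff × Ff:
Offspring genotypes: 1 FF, 2 Ff, 1 ff
Phenotype counts: 1 extremely frizzled, 2 mildly frizzled, 1 normal-feathered
normal-feathered: 1 out of 4 → fraction 1/4
Expected count = 1/4 × 232 = 58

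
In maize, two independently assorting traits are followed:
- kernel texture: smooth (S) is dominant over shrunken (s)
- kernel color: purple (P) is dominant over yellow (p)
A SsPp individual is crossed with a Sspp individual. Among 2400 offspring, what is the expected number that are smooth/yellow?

Dihybrid cross SsPp × Sspp — consider each gene separately:
kernel texture: Ss × Ss → 1 SS, 2 Ss, 1 ss → 3 S_ : 1 ss (out of 4)
kernel color: Pp × pp → 2 Pp, 2 pp → 2 P_ : 2 pp (out of 4)
Combine (counts out of 4 × 4 = 16): smooth/purple (S_P_) = 3×2 = 6; smooth/yellow (S_pp) = 3×2 = 6; shrunken/purple (ssP_) = 1×2 = 2; shrunken/yellow (sspp) = 1×2 = 2
Phenotype counts (out of 16): 6 smooth/purple, 6 smooth/yellow, 2 shrunken/purple, 2 shrunken/yellow
smooth/yellow: 6 out of 16 → fraction 3/8
Expected count = 3/8 × 2400 = 900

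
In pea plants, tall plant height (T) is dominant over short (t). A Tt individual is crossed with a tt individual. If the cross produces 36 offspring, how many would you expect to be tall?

Punnett square for Tt × tt:
Offspring genotypes: 2 Tt, 2 tt
tall: 2, short: 2
tall: 2 out of 4 → fraction 1/2
Expected count = 1/2 × 36 = 18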